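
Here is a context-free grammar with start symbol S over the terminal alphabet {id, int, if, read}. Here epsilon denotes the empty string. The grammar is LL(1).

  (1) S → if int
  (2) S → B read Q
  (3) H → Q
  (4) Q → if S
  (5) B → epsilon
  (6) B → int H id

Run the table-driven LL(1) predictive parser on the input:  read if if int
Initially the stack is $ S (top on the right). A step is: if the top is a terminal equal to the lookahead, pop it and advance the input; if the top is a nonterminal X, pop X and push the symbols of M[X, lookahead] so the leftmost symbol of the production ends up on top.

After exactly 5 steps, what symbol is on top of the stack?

S

     Stack       Input             Action
  1  $ S         read if if int $  expand S → B read Q
  2  $ Q read B  read if if int $  expand B → epsilon
  3  $ Q read    read if if int $  match read
  4  $ Q         if if int $       expand Q → if S
  5  $ S if      if if int $       match if
Stack after step 5: $ S (top = S).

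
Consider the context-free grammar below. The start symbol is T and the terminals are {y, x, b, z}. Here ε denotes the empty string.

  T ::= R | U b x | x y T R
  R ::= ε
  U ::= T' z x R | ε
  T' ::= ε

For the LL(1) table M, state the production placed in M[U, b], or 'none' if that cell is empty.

FIRST(R): from R::=ε we get {ε}. So FIRST(R) = {ε}.
FIRST(T'): from T'::=ε we get {ε}. So FIRST(T') = {ε}.
FIRST(U): from U::=T' z x R we get {z}; from U::=ε we get {ε}. So FIRST(U) = {ε, z}.
FIRST(T): from T::=R we get {ε}; from T::=U b x we get {b, z}; from T::=x y T R we get {x}. So FIRST(T) = {ε, b, x, z}.
FOLLOW(T) includes $ since T is the start symbol.
FOLLOW(U): in T::=U b x, U is followed by b x with FIRST {b}. Thus FOLLOW(U) = {b}.
For U ::= T' z x R: FIRST(T' z x R) = {z}, so it goes in M[U, t] for t ∈ {z}.
For U ::= ε: FIRST(ε) = {ε}, so it goes in M[U, t] for t ∈ {}; since ε ∈ FIRST, also for every t ∈ FOLLOW(U) = {b}.

U ::= ε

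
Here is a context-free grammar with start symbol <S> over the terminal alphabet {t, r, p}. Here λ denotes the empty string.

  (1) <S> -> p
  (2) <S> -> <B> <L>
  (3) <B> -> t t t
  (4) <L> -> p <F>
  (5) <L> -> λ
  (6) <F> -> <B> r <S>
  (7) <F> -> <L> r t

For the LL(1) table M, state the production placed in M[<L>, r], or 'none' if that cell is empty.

<L> -> λ

FIRST(<B>) = {t}
FIRST(<L>) = {λ, p}
FIRST(<S>) = {p, t}  (via <B> <L>)
FIRST(<F>) = {p, r, t}  (via <B> r <S>, <L> r t)
FOLLOW(<S>) includes $ since <S> is the start symbol.
FOLLOW(<S>): in <F>-><B> r <S>, the suffix after <S> is empty, so FOLLOW(<S>) ⊇ FOLLOW(<F>) = {$, r}. Thus FOLLOW(<S>) = {$, r}.
FOLLOW(<L>): in <S>-><B> <L>, the suffix after <L> is empty, so FOLLOW(<L>) ⊇ FOLLOW(<S>) = {$, r}; in <F>-><L> r t, <L> is followed by r t with FIRST {r}. Thus FOLLOW(<L>) = {$, r}.
For <L> -> p <F>: FIRST(p <F>) = {p}, so it goes in M[<L>, t] for t ∈ {p}.
For <L> -> λ: FIRST(λ) = {λ}, so it goes in M[<L>, t] for t ∈ {}; since λ ∈ FIRST, also for every t ∈ FOLLOW(<L>) = {$, r}.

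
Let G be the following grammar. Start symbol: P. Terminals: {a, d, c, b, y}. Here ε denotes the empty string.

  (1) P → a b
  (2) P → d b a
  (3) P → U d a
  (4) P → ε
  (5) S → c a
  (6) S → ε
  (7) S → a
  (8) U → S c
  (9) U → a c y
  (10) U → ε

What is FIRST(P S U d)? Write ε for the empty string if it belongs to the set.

FIRST(S): from S→c a we get {c}; from S→ε we get {ε}; from S→a we get {a}. So FIRST(S) = {ε, a, c}.
FIRST(U): from U→S c we get {a, c}; from U→a c y we get {a}; from U→ε we get {ε}. So FIRST(U) = {ε, a, c}.
FIRST(P): from P→a b we get {a}; from P→d b a we get {d}; from P→U d a we get {a, c, d}; from P→ε we get {ε}. So FIRST(P) = {ε, a, c, d}.
FIRST(P S U d): take FIRST of each symbol in turn, carrying on past any symbol whose FIRST contains ε; result {a, c, d}.

{a, c, d}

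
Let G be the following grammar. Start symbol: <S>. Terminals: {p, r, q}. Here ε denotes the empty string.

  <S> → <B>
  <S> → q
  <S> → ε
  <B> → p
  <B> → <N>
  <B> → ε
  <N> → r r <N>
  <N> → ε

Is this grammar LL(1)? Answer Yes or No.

No

FIRST(<S>) = {ε, p, q, r}
FIRST(<B>) = {ε, p, r}
FIRST(<N>) = {ε, r}
FOLLOW(<S>) = {$}
FOLLOW(<B>) = {$}
FOLLOW(<N>) = {$}
Cell M[<B>, $] receives both <B> → <N> and <B> → ε — the grammar is not LL(1).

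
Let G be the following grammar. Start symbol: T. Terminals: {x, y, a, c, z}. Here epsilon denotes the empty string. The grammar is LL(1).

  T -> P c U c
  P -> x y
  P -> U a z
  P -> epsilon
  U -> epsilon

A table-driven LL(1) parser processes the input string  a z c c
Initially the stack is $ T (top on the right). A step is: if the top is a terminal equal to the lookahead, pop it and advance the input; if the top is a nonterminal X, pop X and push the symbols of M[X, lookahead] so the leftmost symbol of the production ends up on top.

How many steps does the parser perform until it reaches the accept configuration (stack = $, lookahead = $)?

8

step 1: stack=$ T  input=a z c c $  — expand T -> P c U c
step 2: stack=$ c U c P  input=a z c c $  — expand P -> U a z
step 3: stack=$ c U c z a U  input=a z c c $  — expand U -> epsilon
step 4: stack=$ c U c z a  input=a z c c $  — match a
step 5: stack=$ c U c z  input=z c c $  — match z
step 6: stack=$ c U c  input=c c $  — match c
step 7: stack=$ c U  input=c $  — expand U -> epsilon
step 8: stack=$ c  input=c $  — match c
Accept reached after 8 steps.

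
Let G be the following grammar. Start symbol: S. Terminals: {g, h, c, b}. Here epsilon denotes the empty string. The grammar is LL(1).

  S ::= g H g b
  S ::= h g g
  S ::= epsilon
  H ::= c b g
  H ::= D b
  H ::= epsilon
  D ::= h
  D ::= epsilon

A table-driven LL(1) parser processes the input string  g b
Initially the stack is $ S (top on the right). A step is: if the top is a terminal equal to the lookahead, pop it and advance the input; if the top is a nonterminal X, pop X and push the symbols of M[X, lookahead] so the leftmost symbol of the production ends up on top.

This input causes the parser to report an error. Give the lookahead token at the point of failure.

$

     Stack      Input  Action
  1  $ S        g b $  expand S ::= g H g b
  2  $ b g H g  g b $  match g
  3  $ b g H    b $    expand H ::= D b
  4  $ b g b D  b $    expand D ::= epsilon
  5  $ b g b    b $    match b
  6  $ b g      $      error: top is terminal g but lookahead is $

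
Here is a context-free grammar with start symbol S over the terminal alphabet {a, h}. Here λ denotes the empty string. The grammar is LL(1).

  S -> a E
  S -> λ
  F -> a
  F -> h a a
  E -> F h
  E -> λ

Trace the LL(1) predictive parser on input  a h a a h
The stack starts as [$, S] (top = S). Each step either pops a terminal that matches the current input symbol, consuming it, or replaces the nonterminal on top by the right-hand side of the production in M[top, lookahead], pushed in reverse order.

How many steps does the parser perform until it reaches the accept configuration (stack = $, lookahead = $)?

8

     Stack      Input        Action
  1  $ S        a h a a h $  expand S -> a E
  2  $ E a      a h a a h $  match a
  3  $ E        h a a h $    expand E -> F h
  4  $ h F      h a a h $    expand F -> h a a
  5  $ h a a h  h a a h $    match h
  6  $ h a a    a a h $      match a
  7  $ h a      a h $        match a
  8  $ h        h $          match h
Accept reached after 8 steps.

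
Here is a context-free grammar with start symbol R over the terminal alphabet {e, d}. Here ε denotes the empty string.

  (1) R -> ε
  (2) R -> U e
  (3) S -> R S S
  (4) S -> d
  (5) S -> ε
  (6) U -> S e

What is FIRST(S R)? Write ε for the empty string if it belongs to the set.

FIRST(R): from R->ε we get {ε}; from R->U e we get {d, e}. So FIRST(R) = {ε, d, e}.
FIRST(S): from S->R S S we get {ε, d, e}; from S->d we get {d}; from S->ε we get {ε}. So FIRST(S) = {ε, d, e}.
FIRST(U): from U->S e we get {d, e}. So FIRST(U) = {d, e}.
FIRST(S R): take FIRST of each symbol in turn, carrying on past any symbol whose FIRST contains ε; result {ε, d, e}.

{ε, d, e}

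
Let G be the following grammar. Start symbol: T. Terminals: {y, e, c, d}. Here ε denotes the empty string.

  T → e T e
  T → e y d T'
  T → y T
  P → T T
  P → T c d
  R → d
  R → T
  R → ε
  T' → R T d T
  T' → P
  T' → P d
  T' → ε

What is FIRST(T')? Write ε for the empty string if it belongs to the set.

FIRST(T): from T→e T e we get {e}; from T→e y d T' we get {e}; from T→y T we get {y}. So FIRST(T) = {e, y}.
FIRST(P): from P→T T we get {e, y}; from P→T c d we get {e, y}. So FIRST(P) = {e, y}.
FIRST(R): from R→d we get {d}; from R→T we get {e, y}; from R→ε we get {ε}. So FIRST(R) = {ε, d, e, y}.
FIRST(T'): from T'→R T d T we get {d, e, y}; from T'→P we get {e, y}; from T'→P d we get {e, y}; from T'→ε we get {ε}. So FIRST(T') = {ε, d, e, y}.

{ε, d, e, y}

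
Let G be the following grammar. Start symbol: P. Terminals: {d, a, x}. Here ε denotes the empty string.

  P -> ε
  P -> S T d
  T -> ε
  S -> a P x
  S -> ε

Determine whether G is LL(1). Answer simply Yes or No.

FIRST(P) = {ε, a, d}
FIRST(T) = {ε}
FIRST(S) = {ε, a}
FOLLOW(P) = {$, x}
FOLLOW(T) = {d}
FOLLOW(S) = {d}
Each cell of M receives at most one production.

Yes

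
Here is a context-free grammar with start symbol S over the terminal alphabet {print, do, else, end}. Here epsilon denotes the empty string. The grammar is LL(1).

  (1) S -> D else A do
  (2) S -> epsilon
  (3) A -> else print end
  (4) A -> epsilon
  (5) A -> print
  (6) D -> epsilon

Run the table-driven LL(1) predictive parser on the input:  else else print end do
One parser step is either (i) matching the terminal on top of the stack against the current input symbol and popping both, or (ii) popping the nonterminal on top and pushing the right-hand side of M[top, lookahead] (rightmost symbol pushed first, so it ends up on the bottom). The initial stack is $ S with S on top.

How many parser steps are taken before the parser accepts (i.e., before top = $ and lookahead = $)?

8

     Stack                Input                     Action
  1  $ S                  else else print end do $  expand S -> D else A do
  2  $ do A else D        else else print end do $  expand D -> epsilon
  3  $ do A else          else else print end do $  match else
  4  $ do A               else print end do $       expand A -> else print end
  5  $ do end print else  else print end do $       match else
  6  $ do end print       print end do $            match print
  7  $ do end             end do $                  match end
  8  $ do                 do $                      match do
Accept reached after 8 steps.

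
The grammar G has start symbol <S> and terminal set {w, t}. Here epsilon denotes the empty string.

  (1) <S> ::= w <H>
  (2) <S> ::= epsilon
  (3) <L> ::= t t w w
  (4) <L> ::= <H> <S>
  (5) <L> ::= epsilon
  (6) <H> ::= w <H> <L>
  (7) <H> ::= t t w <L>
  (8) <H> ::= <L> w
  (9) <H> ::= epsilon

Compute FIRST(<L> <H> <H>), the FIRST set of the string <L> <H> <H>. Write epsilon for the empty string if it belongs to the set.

FIRST(<S>): from <S>::=w <H> we get {w}; from <S>::=epsilon we get {epsilon}. So FIRST(<S>) = {epsilon, w}.
FIRST(<L>): from <L>::=t t w w we get {t}; from <L>::=<H> <S> we get {epsilon, t, w}; from <L>::=epsilon we get {epsilon}. So FIRST(<L>) = {epsilon, t, w}.
FIRST(<H>): from <H>::=w <H> <L> we get {w}; from <H>::=t t w <L> we get {t}; from <H>::=<L> w we get {t, w}; from <H>::=epsilon we get {epsilon}. So FIRST(<H>) = {epsilon, t, w}.
FIRST(<L> <H> <H>): take FIRST of each symbol in turn, carrying on past any symbol whose FIRST contains epsilon; result {epsilon, t, w}.

{epsilon, t, w}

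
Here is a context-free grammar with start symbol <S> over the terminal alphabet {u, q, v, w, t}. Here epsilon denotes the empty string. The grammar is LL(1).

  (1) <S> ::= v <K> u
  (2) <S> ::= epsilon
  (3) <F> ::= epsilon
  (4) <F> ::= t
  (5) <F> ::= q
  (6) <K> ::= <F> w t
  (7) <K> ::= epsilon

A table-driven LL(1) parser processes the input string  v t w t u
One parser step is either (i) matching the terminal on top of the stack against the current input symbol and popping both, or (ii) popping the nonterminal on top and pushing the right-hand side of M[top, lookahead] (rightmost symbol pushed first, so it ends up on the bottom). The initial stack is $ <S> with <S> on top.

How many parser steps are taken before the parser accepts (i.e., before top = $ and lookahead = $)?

step 1: stack=$ <S>  input=v t w t u $  — expand <S> ::= v <K> u
step 2: stack=$ u <K> v  input=v t w t u $  — match v
step 3: stack=$ u <K>  input=t w t u $  — expand <K> ::= <F> w t
step 4: stack=$ u t w <F>  input=t w t u $  — expand <F> ::= t
step 5: stack=$ u t w t  input=t w t u $  — match t
step 6: stack=$ u t w  input=w t u $  — match w
step 7: stack=$ u t  input=t u $  — match t
step 8: stack=$ u  input=u $  — match u
Accept reached after 8 steps.

8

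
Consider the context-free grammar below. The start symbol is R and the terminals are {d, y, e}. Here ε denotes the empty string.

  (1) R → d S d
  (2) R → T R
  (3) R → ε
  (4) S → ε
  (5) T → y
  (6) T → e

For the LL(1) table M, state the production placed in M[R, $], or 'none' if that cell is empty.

R → ε

FIRST(S): from S→ε we get {ε}. So FIRST(S) = {ε}.
FIRST(T): from T→y we get {y}; from T→e we get {e}. So FIRST(T) = {e, y}.
FIRST(R): from R→d S d we get {d}; from R→T R we get {e, y}; from R→ε we get {ε}. So FIRST(R) = {ε, d, e, y}.
FOLLOW(R) includes $ since R is the start symbol.
FOLLOW(R): in R→T R, the suffix after R is empty (adds nothing new). Thus FOLLOW(R) = {$}.
For R → d S d: FIRST(d S d) = {d}, so it goes in M[R, t] for t ∈ {d}.
For R → T R: FIRST(T R) = {e, y}, so it goes in M[R, t] for t ∈ {e, y}.
For R → ε: FIRST(ε) = {ε}, so it goes in M[R, t] for t ∈ {}; since ε ∈ FIRST, also for every t ∈ FOLLOW(R) = {$}.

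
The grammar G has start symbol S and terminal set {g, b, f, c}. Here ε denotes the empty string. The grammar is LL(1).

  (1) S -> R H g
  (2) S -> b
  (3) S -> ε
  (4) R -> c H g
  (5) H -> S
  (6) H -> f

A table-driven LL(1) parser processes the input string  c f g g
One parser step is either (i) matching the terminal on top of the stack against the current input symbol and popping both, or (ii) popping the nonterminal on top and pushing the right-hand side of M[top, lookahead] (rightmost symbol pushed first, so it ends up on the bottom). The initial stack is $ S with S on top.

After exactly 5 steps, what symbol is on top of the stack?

     Stack        Input      Action
  1  $ S          c f g g $  expand S -> R H g
  2  $ g H R      c f g g $  expand R -> c H g
  3  $ g H g H c  c f g g $  match c
  4  $ g H g H    f g g $    expand H -> f
  5  $ g H g f    f g g $    match f
Stack after step 5: $ g H g (top = g).

g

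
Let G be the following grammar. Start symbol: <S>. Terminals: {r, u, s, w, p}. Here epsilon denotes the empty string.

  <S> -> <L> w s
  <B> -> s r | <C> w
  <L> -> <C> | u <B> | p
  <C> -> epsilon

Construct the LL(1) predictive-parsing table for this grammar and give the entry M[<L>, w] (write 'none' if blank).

<L> -> <C>

FIRST(<C>): from <C>->epsilon we get {epsilon}. So FIRST(<C>) = {epsilon}.
FIRST(<B>): from <B>->s r we get {s}; from <B>-><C> w we get {w}. So FIRST(<B>) = {s, w}.
FIRST(<L>): from <L>-><C> we get {epsilon}; from <L>->u <B> we get {u}; from <L>->p we get {p}. So FIRST(<L>) = {epsilon, p, u}.
FIRST(<S>): from <S>-><L> w s we get {p, u, w}. So FIRST(<S>) = {p, u, w}.
FOLLOW(<S>) includes $ since <S> is the start symbol.
FOLLOW(<L>): in <S>-><L> w s, <L> is followed by w s with FIRST {w}. Thus FOLLOW(<L>) = {w}.
For <L> -> <C>: FIRST(<C>) = {epsilon}, so it goes in M[<L>, t] for t ∈ {}; since epsilon ∈ FIRST, also for every t ∈ FOLLOW(<L>) = {w}.
For <L> -> u <B>: FIRST(u <B>) = {u}, so it goes in M[<L>, t] for t ∈ {u}.
For <L> -> p: FIRST(p) = {p}, so it goes in M[<L>, t] for t ∈ {p}.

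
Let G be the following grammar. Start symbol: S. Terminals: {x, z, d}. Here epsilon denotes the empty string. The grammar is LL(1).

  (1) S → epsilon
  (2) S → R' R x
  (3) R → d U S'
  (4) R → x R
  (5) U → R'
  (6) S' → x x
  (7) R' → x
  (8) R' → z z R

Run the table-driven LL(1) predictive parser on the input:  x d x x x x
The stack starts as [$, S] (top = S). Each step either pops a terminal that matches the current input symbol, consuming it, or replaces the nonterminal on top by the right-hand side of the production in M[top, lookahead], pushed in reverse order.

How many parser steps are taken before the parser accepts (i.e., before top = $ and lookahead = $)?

12

step 1: stack=$ S  input=x d x x x x $  — expand S → R' R x
step 2: stack=$ x R R'  input=x d x x x x $  — expand R' → x
step 3: stack=$ x R x  input=x d x x x x $  — match x
step 4: stack=$ x R  input=d x x x x $  — expand R → d U S'
step 5: stack=$ x S' U d  input=d x x x x $  — match d
step 6: stack=$ x S' U  input=x x x x $  — expand U → R'
step 7: stack=$ x S' R'  input=x x x x $  — expand R' → x
step 8: stack=$ x S' x  input=x x x x $  — match x
step 9: stack=$ x S'  input=x x x $  — expand S' → x x
step 10: stack=$ x x x  input=x x x $  — match x
step 11: stack=$ x x  input=x x $  — match x
step 12: stack=$ x  input=x $  — match x
Accept reached after 12 steps.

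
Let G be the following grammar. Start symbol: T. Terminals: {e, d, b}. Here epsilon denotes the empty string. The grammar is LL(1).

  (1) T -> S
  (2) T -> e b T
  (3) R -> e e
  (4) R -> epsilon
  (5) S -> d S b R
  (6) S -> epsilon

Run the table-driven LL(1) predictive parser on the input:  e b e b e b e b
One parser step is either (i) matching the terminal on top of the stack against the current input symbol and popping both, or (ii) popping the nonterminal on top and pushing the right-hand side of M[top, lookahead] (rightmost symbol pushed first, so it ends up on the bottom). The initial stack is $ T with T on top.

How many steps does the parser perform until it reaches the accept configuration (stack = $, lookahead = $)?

14

step 1: stack=$ T  input=e b e b e b e b $  — expand T -> e b T
step 2: stack=$ T b e  input=e b e b e b e b $  — match e
step 3: stack=$ T b  input=b e b e b e b $  — match b
step 4: stack=$ T  input=e b e b e b $  — expand T -> e b T
step 5: stack=$ T b e  input=e b e b e b $  — match e
step 6: stack=$ T b  input=b e b e b $  — match b
step 7: stack=$ T  input=e b e b $  — expand T -> e b T
step 8: stack=$ T b e  input=e b e b $  — match e
step 9: stack=$ T b  input=b e b $  — match b
step 10: stack=$ T  input=e b $  — expand T -> e b T
step 11: stack=$ T b e  input=e b $  — match e
step 12: stack=$ T b  input=b $  — match b
step 13: stack=$ T  input=$  — expand T -> S
step 14: stack=$ S  input=$  — expand S -> epsilon
Accept reached after 14 steps.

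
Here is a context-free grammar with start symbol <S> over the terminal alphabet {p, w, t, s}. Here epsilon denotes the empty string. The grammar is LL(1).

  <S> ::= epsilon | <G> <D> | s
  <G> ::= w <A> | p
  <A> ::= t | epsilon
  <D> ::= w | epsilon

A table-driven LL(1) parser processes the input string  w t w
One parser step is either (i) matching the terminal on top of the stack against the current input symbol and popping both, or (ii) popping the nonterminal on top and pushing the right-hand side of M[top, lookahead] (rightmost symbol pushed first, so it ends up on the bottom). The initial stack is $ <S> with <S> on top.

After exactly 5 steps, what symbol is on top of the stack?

step 1: stack=$ <S>  input=w t w $  — expand <S> ::= <G> <D>
step 2: stack=$ <D> <G>  input=w t w $  — expand <G> ::= w <A>
step 3: stack=$ <D> <A> w  input=w t w $  — match w
step 4: stack=$ <D> <A>  input=t w $  — expand <A> ::= t
step 5: stack=$ <D> t  input=t w $  — match t
Stack after step 5: $ <D> (top = <D>).

<D>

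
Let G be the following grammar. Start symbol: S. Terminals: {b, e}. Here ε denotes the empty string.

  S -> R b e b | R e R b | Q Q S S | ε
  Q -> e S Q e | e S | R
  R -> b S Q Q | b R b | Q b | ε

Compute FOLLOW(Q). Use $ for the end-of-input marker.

{$, b, e}

FIRST(S): from S->R b e b we get {b, e}; from S->R e R b we get {b, e}; from S->Q Q S S we get {ε, b, e}; from S->ε we get {ε}. So FIRST(S) = {ε, b, e}.
FIRST(Q): from Q->e S Q e we get {e}; from Q->e S we get {e}; from Q->R we get {ε, b, e}. So FIRST(Q) = {ε, b, e}.
FIRST(R): from R->b S Q Q we get {b}; from R->b R b we get {b}; from R->Q b we get {b, e}; from R->ε we get {ε}. So FIRST(R) = {ε, b, e}.
FOLLOW(S) includes $ since S is the start symbol.
FOLLOW(S): in S->Q Q S S (occurrence 1), S is followed by S with FIRST {ε, b, e}; in S->Q Q S S (occurrence 1), the suffix after S is nullable (adds nothing new); in S->Q Q S S (occurrence 2), the suffix after S is empty (adds nothing new); in Q->e S Q e, S is followed by Q e with FIRST {b, e}; in Q->e S, the suffix after S is empty, so FOLLOW(S) ⊇ FOLLOW(Q) = {$, b, e}; in R->b S Q Q, S is followed by Q Q with FIRST {ε, b, e}; in R->b S Q Q, the suffix after S is nullable, so FOLLOW(S) ⊇ FOLLOW(R) = {$, b, e}. Thus FOLLOW(S) = {$, b, e}.
FOLLOW(Q): in S->Q Q S S (occurrence 1), Q is followed by Q S S with FIRST {ε, b, e}; in S->Q Q S S (occurrence 1), the suffix after Q is nullable, so FOLLOW(Q) ⊇ FOLLOW(S) = {$, b, e}; in S->Q Q S S (occurrence 2), Q is followed by S S with FIRST {ε, b, e}; in S->Q Q S S (occurrence 2), the suffix after Q is nullable, so FOLLOW(Q) ⊇ FOLLOW(S) = {$, b, e}; in Q->e S Q e, Q is followed by e with FIRST {e}; in R->b S Q Q (occurrence 1), Q is followed by Q with FIRST {ε, b, e}; in R->b S Q Q (occurrence 1), the suffix after Q is nullable, so FOLLOW(Q) ⊇ FOLLOW(R) = {$, b, e}; in R->b S Q Q (occurrence 2), the suffix after Q is empty, so FOLLOW(Q) ⊇ FOLLOW(R) = {$, b, e}; in R->Q b, Q is followed by b with FIRST {b}. Thus FOLLOW(Q) = {$, b, e}.
FOLLOW(R): in S->R b e b, R is followed by b e b with FIRST {b}; in S->R e R b (occurrence 1), R is followed by e R b with FIRST {e}; in S->R e R b (occurrence 2), R is followed by b with FIRST {b}; in Q->R, the suffix after R is empty, so FOLLOW(R) ⊇ FOLLOW(Q) = {$, b, e}; in R->b R b, R is followed by b with FIRST {b}. Thus FOLLOW(R) = {$, b, e}.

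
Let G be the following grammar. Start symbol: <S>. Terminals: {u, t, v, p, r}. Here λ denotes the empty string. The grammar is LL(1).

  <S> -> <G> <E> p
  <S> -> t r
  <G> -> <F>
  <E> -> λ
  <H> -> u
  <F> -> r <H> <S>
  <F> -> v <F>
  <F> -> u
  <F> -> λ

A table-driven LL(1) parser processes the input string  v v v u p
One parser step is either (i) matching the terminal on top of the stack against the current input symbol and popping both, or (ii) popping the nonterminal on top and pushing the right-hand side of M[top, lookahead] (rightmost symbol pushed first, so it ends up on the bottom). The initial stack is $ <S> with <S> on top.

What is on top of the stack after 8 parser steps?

<F>

step 1: stack=$ <S>  input=v v v u p $  — expand <S> -> <G> <E> p
step 2: stack=$ p <E> <G>  input=v v v u p $  — expand <G> -> <F>
step 3: stack=$ p <E> <F>  input=v v v u p $  — expand <F> -> v <F>
step 4: stack=$ p <E> <F> v  input=v v v u p $  — match v
step 5: stack=$ p <E> <F>  input=v v u p $  — expand <F> -> v <F>
step 6: stack=$ p <E> <F> v  input=v v u p $  — match v
step 7: stack=$ p <E> <F>  input=v u p $  — expand <F> -> v <F>
step 8: stack=$ p <E> <F> v  input=v u p $  — match v
Stack after step 8: $ p <E> <F> (top = <F>).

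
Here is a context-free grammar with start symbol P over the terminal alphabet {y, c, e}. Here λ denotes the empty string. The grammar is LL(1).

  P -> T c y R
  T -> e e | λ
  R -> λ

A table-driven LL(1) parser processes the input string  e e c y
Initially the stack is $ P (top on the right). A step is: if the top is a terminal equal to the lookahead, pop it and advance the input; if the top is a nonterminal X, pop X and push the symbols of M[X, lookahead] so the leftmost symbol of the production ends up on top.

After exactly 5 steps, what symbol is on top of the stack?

y

     Stack        Input      Action
  1  $ P          e e c y $  expand P -> T c y R
  2  $ R y c T    e e c y $  expand T -> e e
  3  $ R y c e e  e e c y $  match e
  4  $ R y c e    e c y $    match e
  5  $ R y c      c y $      match c
Stack after step 5: $ R y (top = y).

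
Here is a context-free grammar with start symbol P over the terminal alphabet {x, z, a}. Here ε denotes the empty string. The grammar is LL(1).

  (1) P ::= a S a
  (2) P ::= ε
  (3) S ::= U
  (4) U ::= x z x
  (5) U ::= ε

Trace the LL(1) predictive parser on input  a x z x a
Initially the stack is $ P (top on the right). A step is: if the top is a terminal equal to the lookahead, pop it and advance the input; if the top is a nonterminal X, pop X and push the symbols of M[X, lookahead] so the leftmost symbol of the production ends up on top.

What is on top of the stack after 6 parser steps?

step 1: stack=$ P  input=a x z x a $  — expand P ::= a S a
step 2: stack=$ a S a  input=a x z x a $  — match a
step 3: stack=$ a S  input=x z x a $  — expand S ::= U
step 4: stack=$ a U  input=x z x a $  — expand U ::= x z x
step 5: stack=$ a x z x  input=x z x a $  — match x
step 6: stack=$ a x z  input=z x a $  — match z
Stack after step 6: $ a x (top = x).

x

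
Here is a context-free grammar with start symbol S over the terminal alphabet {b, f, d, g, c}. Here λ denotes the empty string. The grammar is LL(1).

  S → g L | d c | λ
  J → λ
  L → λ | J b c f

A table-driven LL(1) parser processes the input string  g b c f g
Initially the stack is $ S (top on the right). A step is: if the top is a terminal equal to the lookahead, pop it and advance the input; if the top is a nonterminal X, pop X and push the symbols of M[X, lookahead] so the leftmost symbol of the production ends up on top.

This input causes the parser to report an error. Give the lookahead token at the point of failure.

     Stack      Input        Action
  1  $ S        g b c f g $  expand S → g L
  2  $ L g      g b c f g $  match g
  3  $ L        b c f g $    expand L → J b c f
  4  $ f c b J  b c f g $    expand J → λ
  5  $ f c b    b c f g $    match b
  6  $ f c      c f g $      match c
  7  $ f        f g $        match f
  8  $          g $          error: stack empty but input remains

g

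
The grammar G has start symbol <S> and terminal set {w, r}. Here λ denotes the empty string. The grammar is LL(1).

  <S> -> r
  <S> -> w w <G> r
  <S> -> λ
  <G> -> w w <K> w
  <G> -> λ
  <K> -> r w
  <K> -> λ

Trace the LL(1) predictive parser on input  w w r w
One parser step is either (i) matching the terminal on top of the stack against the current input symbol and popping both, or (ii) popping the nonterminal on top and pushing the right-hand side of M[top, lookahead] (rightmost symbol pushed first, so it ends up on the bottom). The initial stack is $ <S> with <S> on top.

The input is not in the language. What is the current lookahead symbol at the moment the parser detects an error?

w

     Stack        Input      Action
  1  $ <S>        w w r w $  expand <S> -> w w <G> r
  2  $ r <G> w w  w w r w $  match w
  3  $ r <G> w    w r w $    match w
  4  $ r <G>      r w $      expand <G> -> λ
  5  $ r          r w $      match r
  6  $            w $        error: stack empty but input remains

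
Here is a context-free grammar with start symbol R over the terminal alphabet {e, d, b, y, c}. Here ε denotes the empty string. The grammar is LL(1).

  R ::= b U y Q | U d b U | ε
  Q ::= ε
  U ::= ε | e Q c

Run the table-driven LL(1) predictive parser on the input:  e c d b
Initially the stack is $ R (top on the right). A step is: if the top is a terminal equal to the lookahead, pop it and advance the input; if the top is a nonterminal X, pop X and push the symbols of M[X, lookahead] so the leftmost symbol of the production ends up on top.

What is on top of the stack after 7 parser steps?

step 1: stack=$ R  input=e c d b $  — expand R ::= U d b U
step 2: stack=$ U b d U  input=e c d b $  — expand U ::= e Q c
step 3: stack=$ U b d c Q e  input=e c d b $  — match e
step 4: stack=$ U b d c Q  input=c d b $  — expand Q ::= ε
step 5: stack=$ U b d c  input=c d b $  — match c
step 6: stack=$ U b d  input=d b $  — match d
step 7: stack=$ U b  input=b $  — match b
Stack after step 7: $ U (top = U).

U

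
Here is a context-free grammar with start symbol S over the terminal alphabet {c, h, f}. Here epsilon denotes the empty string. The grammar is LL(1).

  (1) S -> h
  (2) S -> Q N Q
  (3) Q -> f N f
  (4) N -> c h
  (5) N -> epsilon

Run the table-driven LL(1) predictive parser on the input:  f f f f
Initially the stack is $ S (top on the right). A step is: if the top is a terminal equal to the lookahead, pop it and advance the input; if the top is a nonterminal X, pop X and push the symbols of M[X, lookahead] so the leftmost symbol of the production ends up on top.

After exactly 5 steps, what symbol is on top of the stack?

step 1: stack=$ S  input=f f f f $  — expand S -> Q N Q
step 2: stack=$ Q N Q  input=f f f f $  — expand Q -> f N f
step 3: stack=$ Q N f N f  input=f f f f $  — match f
step 4: stack=$ Q N f N  input=f f f $  — expand N -> epsilon
step 5: stack=$ Q N f  input=f f f $  — match f
Stack after step 5: $ Q N (top = N).

N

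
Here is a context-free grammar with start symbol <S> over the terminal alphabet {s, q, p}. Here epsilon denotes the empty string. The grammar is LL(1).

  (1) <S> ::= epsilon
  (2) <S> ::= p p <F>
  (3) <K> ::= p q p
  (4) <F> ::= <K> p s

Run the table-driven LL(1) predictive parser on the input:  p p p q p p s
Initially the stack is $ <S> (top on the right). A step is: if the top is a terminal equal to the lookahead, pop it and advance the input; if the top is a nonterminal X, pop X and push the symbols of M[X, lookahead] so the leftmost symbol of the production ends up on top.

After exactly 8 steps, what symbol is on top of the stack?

p

     Stack        Input            Action
  1  $ <S>        p p p q p p s $  expand <S> ::= p p <F>
  2  $ <F> p p    p p p q p p s $  match p
  3  $ <F> p      p p q p p s $    match p
  4  $ <F>        p q p p s $      expand <F> ::= <K> p s
  5  $ s p <K>    p q p p s $      expand <K> ::= p q p
  6  $ s p p q p  p q p p s $      match p
  7  $ s p p q    q p p s $        match q
  8  $ s p p      p p s $          match p
Stack after step 8: $ s p (top = p).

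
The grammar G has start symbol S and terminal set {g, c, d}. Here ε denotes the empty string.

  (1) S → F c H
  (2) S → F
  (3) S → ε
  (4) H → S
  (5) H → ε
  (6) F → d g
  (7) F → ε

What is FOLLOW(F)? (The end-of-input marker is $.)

{$, c}

FIRST(F) = {ε, d}
FIRST(S) = {ε, c, d}  (via F c H, F)
FIRST(H) = {ε, c, d}  (via S)
FOLLOW(S) includes $ since S is the start symbol.
FOLLOW(S): in H→S, the suffix after S is empty, so FOLLOW(S) ⊇ FOLLOW(H) = {$}. Thus FOLLOW(S) = {$}.
FOLLOW(H): in S→F c H, the suffix after H is empty, so FOLLOW(H) ⊇ FOLLOW(S) = {$}. Thus FOLLOW(H) = {$}.
FOLLOW(F): in S→F c H, F is followed by c H with FIRST {c}; in S→F, the suffix after F is empty, so FOLLOW(F) ⊇ FOLLOW(S) = {$}. Thus FOLLOW(F) = {$, c}.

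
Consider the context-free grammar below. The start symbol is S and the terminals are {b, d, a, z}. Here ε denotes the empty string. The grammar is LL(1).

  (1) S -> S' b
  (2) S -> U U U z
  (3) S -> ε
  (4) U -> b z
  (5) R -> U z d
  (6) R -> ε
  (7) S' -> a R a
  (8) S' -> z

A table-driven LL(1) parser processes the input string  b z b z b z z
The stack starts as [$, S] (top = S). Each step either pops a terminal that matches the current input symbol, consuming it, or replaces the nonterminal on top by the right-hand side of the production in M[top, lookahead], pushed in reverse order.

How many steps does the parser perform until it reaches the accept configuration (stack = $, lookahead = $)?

step 1: stack=$ S  input=b z b z b z z $  — expand S -> U U U z
step 2: stack=$ z U U U  input=b z b z b z z $  — expand U -> b z
step 3: stack=$ z U U z b  input=b z b z b z z $  — match b
step 4: stack=$ z U U z  input=z b z b z z $  — match z
step 5: stack=$ z U U  input=b z b z z $  — expand U -> b z
step 6: stack=$ z U z b  input=b z b z z $  — match b
step 7: stack=$ z U z  input=z b z z $  — match z
step 8: stack=$ z U  input=b z z $  — expand U -> b z
step 9: stack=$ z z b  input=b z z $  — match b
step 10: stack=$ z z  input=z z $  — match z
step 11: stack=$ z  input=z $  — match z
Accept reached after 11 steps.

11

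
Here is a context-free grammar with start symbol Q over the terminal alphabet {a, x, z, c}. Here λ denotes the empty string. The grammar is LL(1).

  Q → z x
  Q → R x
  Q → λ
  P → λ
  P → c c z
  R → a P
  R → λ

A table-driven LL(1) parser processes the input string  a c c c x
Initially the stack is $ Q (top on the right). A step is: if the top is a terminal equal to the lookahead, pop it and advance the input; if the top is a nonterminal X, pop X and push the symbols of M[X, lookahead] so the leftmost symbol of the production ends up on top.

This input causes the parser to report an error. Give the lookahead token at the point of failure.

     Stack      Input        Action
  1  $ Q        a c c c x $  expand Q → R x
  2  $ x R      a c c c x $  expand R → a P
  3  $ x P a    a c c c x $  match a
  4  $ x P      c c c x $    expand P → c c z
  5  $ x z c c  c c c x $    match c
  6  $ x z c    c c x $      match c
  7  $ x z      c x $        error: top is terminal z but lookahead is c

c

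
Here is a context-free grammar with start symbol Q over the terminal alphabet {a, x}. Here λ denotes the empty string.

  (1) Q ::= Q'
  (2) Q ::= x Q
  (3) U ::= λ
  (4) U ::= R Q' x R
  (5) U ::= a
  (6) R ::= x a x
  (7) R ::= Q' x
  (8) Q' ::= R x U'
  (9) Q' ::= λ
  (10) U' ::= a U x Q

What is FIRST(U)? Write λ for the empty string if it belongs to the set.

FIRST(U'): from U'::=a U x Q we get {a}. So FIRST(U') = {a}.
FIRST(Q): from Q::=Q' we get {λ, x}; from Q::=x Q we get {x}. So FIRST(Q) = {λ, x}.
FIRST(U): from U::=λ we get {λ}; from U::=R Q' x R we get {x}; from U::=a we get {a}. So FIRST(U) = {λ, a, x}.
FIRST(R): from R::=x a x we get {x}; from R::=Q' x we get {x}. So FIRST(R) = {x}.
FIRST(Q'): from Q'::=R x U' we get {x}; from Q'::=λ we get {λ}. So FIRST(Q') = {λ, x}.

{λ, a, x}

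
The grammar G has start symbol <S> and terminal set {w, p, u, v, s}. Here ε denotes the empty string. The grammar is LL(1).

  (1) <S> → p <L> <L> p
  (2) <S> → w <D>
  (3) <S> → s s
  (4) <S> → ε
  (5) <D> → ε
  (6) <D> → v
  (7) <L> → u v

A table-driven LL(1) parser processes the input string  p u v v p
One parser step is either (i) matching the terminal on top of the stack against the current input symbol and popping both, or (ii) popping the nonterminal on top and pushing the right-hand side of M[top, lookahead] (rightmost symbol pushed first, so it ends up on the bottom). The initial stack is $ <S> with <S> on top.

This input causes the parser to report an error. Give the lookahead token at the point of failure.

step 1: stack=$ <S>  input=p u v v p $  — expand <S> → p <L> <L> p
step 2: stack=$ p <L> <L> p  input=p u v v p $  — match p
step 3: stack=$ p <L> <L>  input=u v v p $  — expand <L> → u v
step 4: stack=$ p <L> v u  input=u v v p $  — match u
step 5: stack=$ p <L> v  input=v v p $  — match v
step 6: stack=$ p <L>  input=v p $  — error: M[<L>, v] is empty

v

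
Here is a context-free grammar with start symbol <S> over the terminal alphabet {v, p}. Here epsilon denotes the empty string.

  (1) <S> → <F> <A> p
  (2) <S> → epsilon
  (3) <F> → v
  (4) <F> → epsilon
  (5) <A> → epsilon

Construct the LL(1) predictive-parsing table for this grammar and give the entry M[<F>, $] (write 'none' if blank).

none

FIRST(<F>): from <F>→v we get {v}; from <F>→epsilon we get {epsilon}. So FIRST(<F>) = {epsilon, v}.
FIRST(<A>): from <A>→epsilon we get {epsilon}. So FIRST(<A>) = {epsilon}.
FIRST(<S>): from <S>→<F> <A> p we get {p, v}; from <S>→epsilon we get {epsilon}. So FIRST(<S>) = {epsilon, p, v}.
FOLLOW(<S>) includes $ since <S> is the start symbol.
FOLLOW(<F>): in <S>→<F> <A> p, <F> is followed by <A> p with FIRST {p}. Thus FOLLOW(<F>) = {p}.
For <F> → v: FIRST(v) = {v}, so it goes in M[<F>, t] for t ∈ {v}.
For <F> → epsilon: FIRST(epsilon) = {epsilon}, so it goes in M[<F>, t] for t ∈ {}; since epsilon ∈ FIRST, also for every t ∈ FOLLOW(<F>) = {p}.
None of these place a production in M[<F>, $].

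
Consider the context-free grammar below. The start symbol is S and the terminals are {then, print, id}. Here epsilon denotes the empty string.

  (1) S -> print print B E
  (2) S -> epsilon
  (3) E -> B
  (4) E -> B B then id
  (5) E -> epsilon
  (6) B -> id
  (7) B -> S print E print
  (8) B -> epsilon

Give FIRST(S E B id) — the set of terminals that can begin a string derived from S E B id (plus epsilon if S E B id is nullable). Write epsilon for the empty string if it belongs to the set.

{id, print, then}

FIRST(S) = {epsilon, print}
FIRST(B) = {epsilon, id, print}  (via S print E print)
FIRST(E) = {epsilon, id, print, then}  (via B, B B then id)
FIRST(S E B id): take FIRST of each symbol in turn, carrying on past any symbol whose FIRST contains epsilon; result {id, print, then}.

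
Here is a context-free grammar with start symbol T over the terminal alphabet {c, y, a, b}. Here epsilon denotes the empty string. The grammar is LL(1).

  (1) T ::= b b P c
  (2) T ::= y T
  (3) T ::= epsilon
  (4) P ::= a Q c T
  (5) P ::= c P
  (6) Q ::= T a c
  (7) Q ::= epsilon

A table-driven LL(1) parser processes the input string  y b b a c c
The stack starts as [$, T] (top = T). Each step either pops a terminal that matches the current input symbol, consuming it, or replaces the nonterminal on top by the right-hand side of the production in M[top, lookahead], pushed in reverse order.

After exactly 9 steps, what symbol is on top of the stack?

T

     Stack        Input          Action
  1  $ T          y b b a c c $  expand T ::= y T
  2  $ T y        y b b a c c $  match y
  3  $ T          b b a c c $    expand T ::= b b P c
  4  $ c P b b    b b a c c $    match b
  5  $ c P b      b a c c $      match b
  6  $ c P        a c c $        expand P ::= a Q c T
  7  $ c T c Q a  a c c $        match a
  8  $ c T c Q    c c $          expand Q ::= epsilon
  9  $ c T c      c c $          match c
Stack after step 9: $ c T (top = T).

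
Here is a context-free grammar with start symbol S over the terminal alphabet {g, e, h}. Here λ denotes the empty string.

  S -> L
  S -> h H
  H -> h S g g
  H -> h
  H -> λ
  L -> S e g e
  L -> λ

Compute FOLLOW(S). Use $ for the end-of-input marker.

FIRST(H): from H->h S g g we get {h}; from H->h we get {h}; from H->λ we get {λ}. So FIRST(H) = {λ, h}.
FIRST(S): from S->L we get {λ, e, h}; from S->h H we get {h}. So FIRST(S) = {λ, e, h}.
FIRST(L): from L->S e g e we get {e, h}; from L->λ we get {λ}. So FIRST(L) = {λ, e, h}.
FOLLOW(S) includes $ since S is the start symbol.
FOLLOW(S): in H->h S g g, S is followed by g g with FIRST {g}; in L->S e g e, S is followed by e g e with FIRST {e}. Thus FOLLOW(S) = {$, e, g}.
FOLLOW(H): in S->h H, the suffix after H is empty, so FOLLOW(H) ⊇ FOLLOW(S) = {$, e, g}. Thus FOLLOW(H) = {$, e, g}.
FOLLOW(L): in S->L, the suffix after L is empty, so FOLLOW(L) ⊇ FOLLOW(S) = {$, e, g}. Thus FOLLOW(L) = {$, e, g}.

{$, e, g}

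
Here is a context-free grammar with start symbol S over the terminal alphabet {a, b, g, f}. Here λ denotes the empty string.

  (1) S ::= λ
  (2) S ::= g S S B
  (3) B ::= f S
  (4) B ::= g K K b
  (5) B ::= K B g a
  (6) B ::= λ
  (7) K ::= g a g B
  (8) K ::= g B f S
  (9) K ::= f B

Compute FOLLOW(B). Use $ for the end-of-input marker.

{$, b, f, g}

FIRST(S): from S::=λ we get {λ}; from S::=g S S B we get {g}. So FIRST(S) = {λ, g}.
FIRST(K): from K::=g a g B we get {g}; from K::=g B f S we get {g}; from K::=f B we get {f}. So FIRST(K) = {f, g}.
FIRST(B): from B::=f S we get {f}; from B::=g K K b we get {g}; from B::=K B g a we get {f, g}; from B::=λ we get {λ}. So FIRST(B) = {λ, f, g}.
FOLLOW(S) includes $ since S is the start symbol.
FOLLOW(K): in B::=g K K b (occurrence 1), K is followed by K b with FIRST {f, g}; in B::=g K K b (occurrence 2), K is followed by b with FIRST {b}; in B::=K B g a, K is followed by B g a with FIRST {f, g}. Thus FOLLOW(K) = {b, f, g}.
FOLLOW(S): in S::=g S S B (occurrence 1), S is followed by S B with FIRST {λ, f, g}; in S::=g S S B (occurrence 1), the suffix after S is nullable (adds nothing new); in S::=g S S B (occurrence 2), S is followed by B with FIRST {λ, f, g}; in S::=g S S B (occurrence 2), the suffix after S is nullable (adds nothing new); in B::=f S, the suffix after S is empty, so FOLLOW(S) ⊇ FOLLOW(B) = {$, b, f, g}; in K::=g B f S, the suffix after S is empty, so FOLLOW(S) ⊇ FOLLOW(K) = {b, f, g}. Thus FOLLOW(S) = {$, b, f, g}.
FOLLOW(B): in S::=g S S B, the suffix after B is empty, so FOLLOW(B) ⊇ FOLLOW(S) = {$, b, f, g}; in B::=K B g a, B is followed by g a with FIRST {g}; in K::=g a g B, the suffix after B is empty, so FOLLOW(B) ⊇ FOLLOW(K) = {b, f, g}; in K::=g B f S, B is followed by f S with FIRST {f}; in K::=f B, the suffix after B is empty, so FOLLOW(B) ⊇ FOLLOW(K) = {b, f, g}. Thus FOLLOW(B) = {$, b, f, g}.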